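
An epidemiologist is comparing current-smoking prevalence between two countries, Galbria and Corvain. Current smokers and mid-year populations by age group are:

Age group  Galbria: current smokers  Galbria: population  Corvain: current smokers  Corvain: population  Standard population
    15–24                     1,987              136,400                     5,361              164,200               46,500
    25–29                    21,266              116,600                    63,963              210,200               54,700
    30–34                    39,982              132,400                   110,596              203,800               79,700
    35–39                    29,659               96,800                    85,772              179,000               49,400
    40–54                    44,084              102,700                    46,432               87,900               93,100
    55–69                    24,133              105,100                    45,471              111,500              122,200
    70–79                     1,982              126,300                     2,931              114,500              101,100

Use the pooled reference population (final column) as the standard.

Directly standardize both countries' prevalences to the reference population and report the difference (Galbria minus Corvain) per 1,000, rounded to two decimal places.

-122.96

Age-specific rates per 1,000 for Galbria: 14.567, 182.384, 301.979, 306.395, 429.250, 229.619, 15.693.
For Corvain: 32.649, 304.296, 542.669, 479.173, 528.237, 407.812, 25.598.
Standard total = 546,700; weights = 0.0851, 0.1001, 0.1458, 0.0904, 0.1703, 0.2235, 0.1849.
Galbria: 0.0851×14.567 + 0.1001×182.384 + 0.1458×301.979 + 0.0904×306.395 + 0.1703×429.250 + 0.2235×229.619 + 0.1849×15.693 = 218.5232 per 1,000.
Corvain: 0.0851×32.649 + 0.1001×304.296 + 0.1458×542.669 + 0.0904×479.173 + 0.1703×528.237 + 0.2235×407.812 + 0.1849×25.598 = 341.4788 per 1,000.
Difference = 218.5232 − 341.4788 = -122.9556.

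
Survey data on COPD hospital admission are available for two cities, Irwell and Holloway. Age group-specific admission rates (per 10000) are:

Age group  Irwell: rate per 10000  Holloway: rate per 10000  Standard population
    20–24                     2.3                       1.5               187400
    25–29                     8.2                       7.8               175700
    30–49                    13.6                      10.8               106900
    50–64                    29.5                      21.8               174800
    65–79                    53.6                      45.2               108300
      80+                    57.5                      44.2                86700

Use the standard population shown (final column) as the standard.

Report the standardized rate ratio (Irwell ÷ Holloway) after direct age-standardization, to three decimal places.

Standard total = 839800; weights = 0.2231, 0.2092, 0.1273, 0.2081, 0.1290, 0.1032.
Irwell: 0.2231×2.3 + 0.2092×8.2 + 0.1273×13.6 + 0.2081×29.5 + 0.1290×53.6 + 0.1032×57.5 = 22.9487 per 10000.
Holloway: 0.2231×1.5 + 0.2092×7.8 + 0.1273×10.8 + 0.2081×21.8 + 0.1290×45.2 + 0.1032×44.2 = 18.2710 per 10000.
Ratio = 22.9487 ÷ 18.2710 = 1.25602.

1.256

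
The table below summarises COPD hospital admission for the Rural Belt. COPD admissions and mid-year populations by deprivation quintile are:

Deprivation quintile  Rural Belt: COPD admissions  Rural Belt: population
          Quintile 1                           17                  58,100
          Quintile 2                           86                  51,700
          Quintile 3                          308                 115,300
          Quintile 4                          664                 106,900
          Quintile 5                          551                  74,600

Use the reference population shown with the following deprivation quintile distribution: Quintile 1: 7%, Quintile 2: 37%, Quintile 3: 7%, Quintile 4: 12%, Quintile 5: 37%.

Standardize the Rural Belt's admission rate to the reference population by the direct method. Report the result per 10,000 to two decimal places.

43.01

Deprivation-specific rates per 10,000 for the Rural Belt: 2.93, 16.63, 26.71, 62.11, 73.86.
Standard weights: 0.07, 0.37, 0.07, 0.12, 0.37.
Standardized rate: 0.0700×2.93 + 0.3700×16.63 + 0.0700×26.71 + 0.1200×62.11 + 0.3700×73.86 = 43.0116 per 10,000.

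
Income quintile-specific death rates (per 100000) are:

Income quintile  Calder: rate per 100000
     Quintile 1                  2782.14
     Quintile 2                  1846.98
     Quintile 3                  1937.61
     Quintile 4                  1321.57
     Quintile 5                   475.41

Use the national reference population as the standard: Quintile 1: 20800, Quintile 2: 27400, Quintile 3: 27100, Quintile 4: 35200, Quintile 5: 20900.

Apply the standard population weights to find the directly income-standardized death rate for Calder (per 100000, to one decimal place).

Standard total = 131400; weights = 0.1583, 0.2085, 0.2062, 0.2679, 0.1591.
Standardized rate: 0.1583×2782.14 + 0.2085×1846.98 + 0.2062×1937.61 + 0.2679×1321.57 + 0.1591×475.41 = 1654.7970 per 100000.

1654.8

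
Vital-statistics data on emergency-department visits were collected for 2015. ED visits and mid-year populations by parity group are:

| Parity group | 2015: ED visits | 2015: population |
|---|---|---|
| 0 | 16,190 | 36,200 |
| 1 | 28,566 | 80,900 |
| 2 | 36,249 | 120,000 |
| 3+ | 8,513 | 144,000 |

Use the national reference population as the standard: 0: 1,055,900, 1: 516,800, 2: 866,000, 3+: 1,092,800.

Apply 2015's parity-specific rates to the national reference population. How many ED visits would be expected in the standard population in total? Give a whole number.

980923

Parity-specific rates per 1,000 for 2015: 447.238, 353.103, 302.075, 59.118.
Expected ED visits = Σ (standard pop × parity-specific rate ÷ 1,000)
= 1,055,900×447.238/1,000 + 516,800×353.103/1,000 + 866,000×302.075/1,000 + 1,092,800×59.118/1,000
= 472238.15 + 182483.42 + 261596.95 + 64604.21 = 980922.73.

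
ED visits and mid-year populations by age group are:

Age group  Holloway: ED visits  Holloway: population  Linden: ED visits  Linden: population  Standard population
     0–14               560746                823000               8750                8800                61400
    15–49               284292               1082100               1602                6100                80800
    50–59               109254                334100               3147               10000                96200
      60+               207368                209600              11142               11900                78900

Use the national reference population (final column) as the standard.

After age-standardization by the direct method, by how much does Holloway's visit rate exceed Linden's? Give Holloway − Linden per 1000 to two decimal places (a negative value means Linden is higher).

-43.61

Age-specific rates per 1000 for Holloway: 681.344, 262.722, 327.010, 989.351.
For Linden: 994.318, 262.623, 314.700, 936.303.
Standard total = 317300; weights = 0.1935, 0.2546, 0.3032, 0.2487.
Holloway: 0.1935×681.344 + 0.2546×262.722 + 0.3032×327.010 + 0.2487×989.351 = 543.9037 per 1000.
Linden: 0.1935×994.318 + 0.2546×262.623 + 0.3032×314.700 + 0.2487×936.303 = 587.5181 per 1000.
Difference = 543.9037 − 587.5181 = -43.6144.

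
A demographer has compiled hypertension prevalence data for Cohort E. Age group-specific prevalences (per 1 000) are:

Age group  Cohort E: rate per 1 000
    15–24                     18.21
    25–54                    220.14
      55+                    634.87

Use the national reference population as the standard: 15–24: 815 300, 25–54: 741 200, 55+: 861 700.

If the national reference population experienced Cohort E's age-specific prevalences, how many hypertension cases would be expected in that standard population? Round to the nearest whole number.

725082

Expected hypertension cases = Σ (standard pop × age-specific rate ÷ 1 000)
= 815 300×18.21/1 000 + 741 200×220.14/1 000 + 861 700×634.87/1 000
= 14846.61 + 163167.77 + 547067.48 = 725081.86.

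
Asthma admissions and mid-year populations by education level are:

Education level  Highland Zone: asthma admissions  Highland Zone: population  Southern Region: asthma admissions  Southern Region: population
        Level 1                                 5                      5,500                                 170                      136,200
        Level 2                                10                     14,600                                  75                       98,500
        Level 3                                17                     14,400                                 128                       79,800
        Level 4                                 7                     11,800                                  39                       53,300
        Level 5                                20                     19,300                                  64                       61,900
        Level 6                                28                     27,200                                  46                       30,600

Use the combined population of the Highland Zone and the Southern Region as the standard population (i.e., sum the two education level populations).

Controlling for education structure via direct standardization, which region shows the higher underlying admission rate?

Southern Region

Education-specific rates per 10,000 for the Highland Zone: 9.09, 6.85, 11.81, 5.93, 10.36, 10.29.
For the Southern Region: 12.48, 7.61, 16.04, 7.32, 10.34, 15.03.
Combined standard total = 553,100; weights = 0.2562, 0.2045, 0.1703, 0.1177, 0.1468, 0.1045.
The Highland Zone: 0.2562×9.09 + 0.2045×6.85 + 0.1703×11.81 + 0.1177×5.93 + 0.1468×10.36 + 0.1045×10.29 = 9.0355 per 10,000.
The Southern Region: 0.2562×12.48 + 0.2045×7.61 + 0.1703×16.04 + 0.1177×7.32 + 0.1468×10.34 + 0.1045×15.03 = 11.4366 per 10,000.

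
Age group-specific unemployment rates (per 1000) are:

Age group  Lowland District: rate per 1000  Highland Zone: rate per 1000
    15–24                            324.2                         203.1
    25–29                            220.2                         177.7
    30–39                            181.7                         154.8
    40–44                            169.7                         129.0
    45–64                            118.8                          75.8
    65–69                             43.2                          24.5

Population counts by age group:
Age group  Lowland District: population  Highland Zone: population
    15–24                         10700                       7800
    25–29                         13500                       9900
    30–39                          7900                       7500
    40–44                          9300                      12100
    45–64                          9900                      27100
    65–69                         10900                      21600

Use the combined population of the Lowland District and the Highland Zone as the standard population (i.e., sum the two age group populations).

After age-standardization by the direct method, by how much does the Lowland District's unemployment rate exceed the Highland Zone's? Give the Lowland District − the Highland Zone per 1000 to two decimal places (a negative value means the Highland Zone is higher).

Combined standard total = 148200; weights = 0.1248, 0.1579, 0.1039, 0.1444, 0.2497, 0.2193.
The Lowland District: 0.1248×324.2 + 0.1579×220.2 + 0.1039×181.7 + 0.1444×169.7 + 0.2497×118.8 + 0.2193×43.2 = 157.7580 per 1000.
The Highland Zone: 0.1248×203.1 + 0.1579×177.7 + 0.1039×154.8 + 0.1444×129.0 + 0.2497×75.8 + 0.2193×24.5 = 112.4217 per 1000.
Difference = 157.7580 − 112.4217 = 45.3363.

45.34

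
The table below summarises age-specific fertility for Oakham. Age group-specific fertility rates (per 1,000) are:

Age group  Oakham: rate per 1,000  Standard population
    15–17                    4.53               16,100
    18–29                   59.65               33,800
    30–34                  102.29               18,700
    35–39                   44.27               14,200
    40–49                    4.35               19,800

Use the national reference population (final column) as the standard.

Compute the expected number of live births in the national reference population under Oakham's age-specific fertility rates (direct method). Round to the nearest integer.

Expected live births = Σ (standard pop × age-specific rate ÷ 1,000)
= 16,100×4.53/1,000 + 33,800×59.65/1,000 + 18,700×102.29/1,000 + 14,200×44.27/1,000 + 19,800×4.35/1,000
= 72.93 + 2016.17 + 1912.82 + 628.63 + 86.13 = 4716.69.

4717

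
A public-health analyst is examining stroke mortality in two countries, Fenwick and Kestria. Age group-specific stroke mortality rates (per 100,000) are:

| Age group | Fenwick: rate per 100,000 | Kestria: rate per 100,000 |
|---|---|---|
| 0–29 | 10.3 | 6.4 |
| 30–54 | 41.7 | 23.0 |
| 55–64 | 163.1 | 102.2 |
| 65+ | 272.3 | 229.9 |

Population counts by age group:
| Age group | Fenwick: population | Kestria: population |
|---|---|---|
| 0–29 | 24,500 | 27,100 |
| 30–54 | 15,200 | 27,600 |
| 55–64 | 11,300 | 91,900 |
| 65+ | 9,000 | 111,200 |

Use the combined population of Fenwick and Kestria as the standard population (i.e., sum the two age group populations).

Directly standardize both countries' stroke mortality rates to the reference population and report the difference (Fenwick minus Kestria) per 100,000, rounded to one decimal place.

39.0

Combined standard total = 317,800; weights = 0.1624, 0.1347, 0.3247, 0.3782.
Fenwick: 0.1624×10.3 + 0.1347×41.7 + 0.3247×163.1 + 0.3782×272.3 = 163.2430 per 100,000.
Kestria: 0.1624×6.4 + 0.1347×23.0 + 0.3247×102.2 + 0.3782×229.9 = 124.2784 per 100,000.
Difference = 163.2430 − 124.2784 = 38.9646.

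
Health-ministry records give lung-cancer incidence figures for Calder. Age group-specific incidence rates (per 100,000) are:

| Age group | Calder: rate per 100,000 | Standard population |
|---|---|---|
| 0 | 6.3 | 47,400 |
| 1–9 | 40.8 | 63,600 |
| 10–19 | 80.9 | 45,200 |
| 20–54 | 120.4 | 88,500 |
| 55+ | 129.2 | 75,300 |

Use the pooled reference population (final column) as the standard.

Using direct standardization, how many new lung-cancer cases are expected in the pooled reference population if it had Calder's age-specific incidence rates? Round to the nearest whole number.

Expected new lung-cancer cases = Σ (standard pop × age-specific rate ÷ 100,000)
= 47,400×6.3/100,000 + 63,600×40.8/100,000 + 45,200×80.9/100,000 + 88,500×120.4/100,000 + 75,300×129.2/100,000
= 2.99 + 25.95 + 36.57 + 106.55 + 97.29 = 269.34.

269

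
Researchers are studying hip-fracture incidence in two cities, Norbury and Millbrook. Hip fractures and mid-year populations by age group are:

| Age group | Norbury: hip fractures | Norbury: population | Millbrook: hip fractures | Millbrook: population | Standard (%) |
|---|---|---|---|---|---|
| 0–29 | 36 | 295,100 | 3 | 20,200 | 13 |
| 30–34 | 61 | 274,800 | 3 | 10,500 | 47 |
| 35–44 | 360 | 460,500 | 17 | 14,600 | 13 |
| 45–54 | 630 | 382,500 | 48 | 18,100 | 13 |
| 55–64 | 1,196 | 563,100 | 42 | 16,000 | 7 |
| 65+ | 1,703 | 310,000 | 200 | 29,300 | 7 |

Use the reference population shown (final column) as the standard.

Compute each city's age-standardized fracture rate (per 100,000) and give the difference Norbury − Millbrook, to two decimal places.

Age-specific rates per 100,000 for Norbury: 12.20, 22.20, 78.18, 164.71, 212.40, 549.35.
For Millbrook: 14.85, 28.57, 116.44, 265.19, 262.50, 682.59.
Standard weights: 0.13, 0.47, 0.13, 0.13, 0.07, 0.07.
Norbury: 0.1300×12.20 + 0.4700×22.20 + 0.1300×78.18 + 0.1300×164.71 + 0.0700×212.40 + 0.0700×549.35 = 96.9161 per 100,000.
Millbrook: 0.1300×14.85 + 0.4700×28.57 + 0.1300×116.44 + 0.1300×265.19 + 0.0700×262.50 + 0.0700×682.59 = 131.1280 per 100,000.
Difference = 96.9161 − 131.1280 = -34.2118.

-34.21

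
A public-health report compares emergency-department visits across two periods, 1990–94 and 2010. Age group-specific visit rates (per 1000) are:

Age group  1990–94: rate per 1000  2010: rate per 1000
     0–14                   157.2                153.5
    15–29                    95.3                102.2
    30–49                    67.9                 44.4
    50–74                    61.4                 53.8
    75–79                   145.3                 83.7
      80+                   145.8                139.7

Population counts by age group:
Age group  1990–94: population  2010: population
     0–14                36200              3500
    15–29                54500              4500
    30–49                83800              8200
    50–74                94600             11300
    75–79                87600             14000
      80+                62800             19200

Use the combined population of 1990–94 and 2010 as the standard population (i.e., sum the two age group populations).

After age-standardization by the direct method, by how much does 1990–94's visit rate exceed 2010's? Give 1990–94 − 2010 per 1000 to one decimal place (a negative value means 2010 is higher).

Combined standard total = 480200; weights = 0.0827, 0.1229, 0.1916, 0.2205, 0.2116, 0.1708.
1990–94: 0.0827×157.2 + 0.1229×95.3 + 0.1916×67.9 + 0.2205×61.4 + 0.2116×145.3 + 0.1708×145.8 = 106.8944 per 1000.
2010: 0.0827×153.5 + 0.1229×102.2 + 0.1916×44.4 + 0.2205×53.8 + 0.2116×83.7 + 0.1708×139.7 = 87.1830 per 1000.
Difference = 106.8944 − 87.1830 = 19.7113.

19.7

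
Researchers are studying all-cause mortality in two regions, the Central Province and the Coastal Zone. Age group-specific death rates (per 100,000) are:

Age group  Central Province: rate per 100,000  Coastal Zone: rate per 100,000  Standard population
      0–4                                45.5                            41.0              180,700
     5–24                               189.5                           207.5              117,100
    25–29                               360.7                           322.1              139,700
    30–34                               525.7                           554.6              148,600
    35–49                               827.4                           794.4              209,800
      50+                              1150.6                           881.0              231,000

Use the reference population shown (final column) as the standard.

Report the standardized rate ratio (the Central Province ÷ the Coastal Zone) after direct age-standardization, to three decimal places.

1.130

Standard total = 1,026,900; weights = 0.1760, 0.1140, 0.1360, 0.1447, 0.2043, 0.2249.
The Central Province: 0.1760×45.5 + 0.1140×189.5 + 0.1360×360.7 + 0.1447×525.7 + 0.2043×827.4 + 0.2249×1150.6 = 582.6256 per 100,000.
The Coastal Zone: 0.1760×41.0 + 0.1140×207.5 + 0.1360×322.1 + 0.1447×554.6 + 0.2043×794.4 + 0.2249×881.0 = 515.4290 per 100,000.
Ratio = 582.6256 ÷ 515.4290 = 1.13037.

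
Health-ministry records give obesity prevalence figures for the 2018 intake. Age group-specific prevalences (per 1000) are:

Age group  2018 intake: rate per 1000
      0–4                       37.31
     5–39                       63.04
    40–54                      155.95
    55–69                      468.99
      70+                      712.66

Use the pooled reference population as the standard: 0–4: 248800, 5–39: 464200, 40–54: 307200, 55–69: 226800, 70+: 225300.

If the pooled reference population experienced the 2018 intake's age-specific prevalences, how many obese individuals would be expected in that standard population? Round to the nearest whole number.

Expected obese individuals = Σ (standard pop × age-specific rate ÷ 1000)
= 248800×37.31/1000 + 464200×63.04/1000 + 307200×155.95/1000 + 226800×468.99/1000 + 225300×712.66/1000
= 9282.73 + 29263.17 + 47907.84 + 106366.93 + 160562.30 = 353382.97.

353383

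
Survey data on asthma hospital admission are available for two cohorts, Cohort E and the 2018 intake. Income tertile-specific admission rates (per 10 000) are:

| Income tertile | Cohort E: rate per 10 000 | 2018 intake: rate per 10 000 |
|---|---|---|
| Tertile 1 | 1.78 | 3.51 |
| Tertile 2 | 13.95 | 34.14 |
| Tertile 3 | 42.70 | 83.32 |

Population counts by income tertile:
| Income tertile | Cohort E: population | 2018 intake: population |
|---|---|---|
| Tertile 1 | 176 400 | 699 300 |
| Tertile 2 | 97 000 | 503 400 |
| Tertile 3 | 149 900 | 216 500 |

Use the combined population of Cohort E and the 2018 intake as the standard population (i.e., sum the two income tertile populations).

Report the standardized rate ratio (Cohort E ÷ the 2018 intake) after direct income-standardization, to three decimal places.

Combined standard total = 1 842 500; weights = 0.4753, 0.3259, 0.1989.
Cohort E: 0.4753×1.78 + 0.3259×13.95 + 0.1989×42.70 = 13.8831 per 10 000.
The 2018 intake: 0.4753×3.51 + 0.3259×34.14 + 0.1989×83.32 = 29.3622 per 10 000.
Ratio = 13.8831 ÷ 29.3622 = 0.47282.

0.473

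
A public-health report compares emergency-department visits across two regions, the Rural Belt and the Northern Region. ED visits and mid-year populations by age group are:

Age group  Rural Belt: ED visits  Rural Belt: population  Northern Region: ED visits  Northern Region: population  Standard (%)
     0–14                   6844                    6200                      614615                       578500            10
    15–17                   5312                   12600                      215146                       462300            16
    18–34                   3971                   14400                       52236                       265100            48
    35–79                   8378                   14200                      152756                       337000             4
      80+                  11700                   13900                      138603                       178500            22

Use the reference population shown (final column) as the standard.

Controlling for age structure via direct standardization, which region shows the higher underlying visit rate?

Age-specific rates per 1000 for the Rural Belt: 1103.871, 421.587, 275.764, 590.000, 841.727.
For the Northern Region: 1062.429, 465.382, 197.043, 453.282, 776.487.
Standard weights: 0.10, 0.16, 0.48, 0.04, 0.22.
The Rural Belt: 0.1000×1103.871 + 0.1600×421.587 + 0.4800×275.764 + 0.0400×590.000 + 0.2200×841.727 = 518.9876 per 1000.
The Northern Region: 0.1000×1062.429 + 0.1600×465.382 + 0.4800×197.043 + 0.0400×453.282 + 0.2200×776.487 = 464.2429 per 1000.
The crude rates (590.62 vs 644.21) would put the Northern Region higher, but that reflects its age composition; once standardized to a common age structure, the Rural Belt has the higher underlying rate.

Rural Belt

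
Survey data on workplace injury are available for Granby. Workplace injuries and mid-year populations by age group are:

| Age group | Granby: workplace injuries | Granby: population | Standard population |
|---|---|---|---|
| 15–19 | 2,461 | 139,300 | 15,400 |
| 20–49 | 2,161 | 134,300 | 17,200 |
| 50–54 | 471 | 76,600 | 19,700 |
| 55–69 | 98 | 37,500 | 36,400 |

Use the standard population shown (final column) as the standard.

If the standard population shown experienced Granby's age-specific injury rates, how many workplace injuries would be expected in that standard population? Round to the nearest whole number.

765

Age-specific rates per 10,000 for Granby: 176.67, 160.91, 61.49, 26.13.
Expected workplace injuries = Σ (standard pop × age-specific rate ÷ 10,000)
= 15,400×176.67/10,000 + 17,200×160.91/10,000 + 19,700×61.49/10,000 + 36,400×26.13/10,000
= 272.07 + 276.76 + 121.13 + 95.13 = 765.09.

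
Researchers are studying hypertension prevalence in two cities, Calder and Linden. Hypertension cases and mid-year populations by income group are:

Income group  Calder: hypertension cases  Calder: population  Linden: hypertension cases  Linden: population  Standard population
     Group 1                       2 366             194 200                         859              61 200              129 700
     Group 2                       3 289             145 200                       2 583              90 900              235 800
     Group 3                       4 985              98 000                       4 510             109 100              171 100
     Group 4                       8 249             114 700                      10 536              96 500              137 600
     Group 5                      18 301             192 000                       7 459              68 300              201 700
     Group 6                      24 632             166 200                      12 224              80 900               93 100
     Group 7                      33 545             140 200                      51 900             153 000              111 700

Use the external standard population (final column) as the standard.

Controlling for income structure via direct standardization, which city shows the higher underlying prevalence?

Income-specific rates per 1 000 for Calder: 12.183, 22.652, 50.867, 71.918, 95.318, 148.207, 239.265.
For Linden: 14.036, 28.416, 41.338, 109.181, 109.209, 151.100, 339.216.
Standard total = 1 080 700; weights = 0.1200, 0.2182, 0.1583, 0.1273, 0.1866, 0.0861, 0.1034.
Calder: 0.1200×12.183 + 0.2182×22.652 + 0.1583×50.867 + 0.1273×71.918 + 0.1866×95.318 + 0.0861×148.207 + 0.1034×239.265 = 78.9029 per 1 000.
Linden: 0.1200×14.036 + 0.2182×28.416 + 0.1583×41.338 + 0.1273×109.181 + 0.1866×109.209 + 0.0861×151.100 + 0.1034×339.216 = 96.7915 per 1 000.

Linden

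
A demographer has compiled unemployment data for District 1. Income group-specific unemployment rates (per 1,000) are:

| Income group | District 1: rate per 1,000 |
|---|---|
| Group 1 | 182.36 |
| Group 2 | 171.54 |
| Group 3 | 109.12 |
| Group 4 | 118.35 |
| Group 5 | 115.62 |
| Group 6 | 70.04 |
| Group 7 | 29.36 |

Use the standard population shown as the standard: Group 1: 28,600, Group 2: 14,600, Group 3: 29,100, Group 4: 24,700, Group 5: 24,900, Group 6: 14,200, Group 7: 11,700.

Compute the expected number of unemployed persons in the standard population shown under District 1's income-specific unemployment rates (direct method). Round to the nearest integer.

18036

Expected unemployed persons = Σ (standard pop × income-specific rate ÷ 1,000)
= 28,600×182.36/1,000 + 14,600×171.54/1,000 + 29,100×109.12/1,000 + 24,700×118.35/1,000 + 24,900×115.62/1,000 + 14,200×70.04/1,000 + 11,700×29.36/1,000
= 5215.50 + 2504.48 + 3175.39 + 2923.24 + 2878.94 + 994.57 + 343.51 = 18035.63.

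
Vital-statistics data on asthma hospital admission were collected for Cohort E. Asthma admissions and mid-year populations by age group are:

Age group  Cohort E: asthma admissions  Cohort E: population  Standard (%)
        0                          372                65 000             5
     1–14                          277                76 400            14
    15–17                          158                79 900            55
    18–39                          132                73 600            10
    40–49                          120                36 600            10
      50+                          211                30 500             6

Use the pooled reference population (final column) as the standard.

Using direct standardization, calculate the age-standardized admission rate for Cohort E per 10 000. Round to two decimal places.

28.04

Age-specific rates per 10 000 for Cohort E: 57.23, 36.26, 19.77, 17.93, 32.79, 69.18.
Standard weights: 0.05, 0.14, 0.55, 0.10, 0.10, 0.06.
Standardized rate: 0.0500×57.23 + 0.1400×36.26 + 0.5500×19.77 + 0.1000×17.93 + 0.1000×32.79 + 0.0600×69.18 = 28.0365 per 10 000.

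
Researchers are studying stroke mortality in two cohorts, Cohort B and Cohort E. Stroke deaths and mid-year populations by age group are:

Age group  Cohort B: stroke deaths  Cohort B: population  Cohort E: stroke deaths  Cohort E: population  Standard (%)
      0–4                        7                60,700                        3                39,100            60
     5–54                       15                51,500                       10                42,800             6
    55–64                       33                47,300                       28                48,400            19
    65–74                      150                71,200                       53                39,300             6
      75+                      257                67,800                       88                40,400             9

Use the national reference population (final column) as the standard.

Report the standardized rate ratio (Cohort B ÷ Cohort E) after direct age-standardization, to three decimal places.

1.537

Age-specific rates per 100,000 for Cohort B: 11.53, 29.13, 69.77, 210.67, 379.06.
For Cohort E: 7.67, 23.36, 57.85, 134.86, 217.82.
Standard weights: 0.60, 0.06, 0.19, 0.06, 0.09.
Cohort B: 0.6000×11.53 + 0.0600×29.13 + 0.1900×69.77 + 0.0600×210.67 + 0.0900×379.06 = 68.6782 per 100,000.
Cohort E: 0.6000×7.67 + 0.0600×23.36 + 0.1900×57.85 + 0.0600×134.86 + 0.0900×217.82 = 44.6927 per 100,000.
Ratio = 68.6782 ÷ 44.6927 = 1.53667.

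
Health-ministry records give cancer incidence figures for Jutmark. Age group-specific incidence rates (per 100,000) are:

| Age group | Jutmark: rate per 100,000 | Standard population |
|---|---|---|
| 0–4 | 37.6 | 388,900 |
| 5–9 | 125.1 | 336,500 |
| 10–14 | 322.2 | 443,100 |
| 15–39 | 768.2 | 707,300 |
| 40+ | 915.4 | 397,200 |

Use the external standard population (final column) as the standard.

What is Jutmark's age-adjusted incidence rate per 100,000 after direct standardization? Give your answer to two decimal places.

Standard total = 2,273,000; weights = 0.1711, 0.1480, 0.1949, 0.3112, 0.1747.
Standardized rate: 0.1711×37.6 + 0.1480×125.1 + 0.1949×322.2 + 0.3112×768.2 + 0.1747×915.4 = 486.7709 per 100,000.

486.77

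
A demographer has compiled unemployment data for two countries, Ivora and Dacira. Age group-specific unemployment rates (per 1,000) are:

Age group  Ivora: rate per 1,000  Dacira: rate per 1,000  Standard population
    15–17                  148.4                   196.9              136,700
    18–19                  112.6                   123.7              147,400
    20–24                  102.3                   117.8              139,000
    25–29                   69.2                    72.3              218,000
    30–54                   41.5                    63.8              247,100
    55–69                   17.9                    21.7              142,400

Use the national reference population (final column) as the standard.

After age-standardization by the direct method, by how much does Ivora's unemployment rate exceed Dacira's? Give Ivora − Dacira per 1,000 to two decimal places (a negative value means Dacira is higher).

Standard total = 1,030,600; weights = 0.1326, 0.1430, 0.1349, 0.2115, 0.2398, 0.1382.
Ivora: 0.1326×148.4 + 0.1430×112.6 + 0.1349×102.3 + 0.2115×69.2 + 0.2398×41.5 + 0.1382×17.9 = 76.6470 per 1,000.
Dacira: 0.1326×196.9 + 0.1430×123.7 + 0.1349×117.8 + 0.2115×72.3 + 0.2398×63.8 + 0.1382×21.7 = 93.2857 per 1,000.
Difference = 76.6470 − 93.2857 = -16.6387.

-16.64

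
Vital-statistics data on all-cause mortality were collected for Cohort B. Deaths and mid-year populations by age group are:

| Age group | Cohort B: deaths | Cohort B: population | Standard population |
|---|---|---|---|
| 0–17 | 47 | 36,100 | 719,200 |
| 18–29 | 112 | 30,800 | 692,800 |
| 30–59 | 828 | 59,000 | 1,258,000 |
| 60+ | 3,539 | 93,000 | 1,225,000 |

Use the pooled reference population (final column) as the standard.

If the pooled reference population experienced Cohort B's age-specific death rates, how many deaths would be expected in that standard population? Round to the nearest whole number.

67726

Age-specific rates per 1,000 for Cohort B: 1.302, 3.636, 14.034, 38.054.
Expected deaths = Σ (standard pop × age-specific rate ÷ 1,000)
= 719,200×1.302/1,000 + 692,800×3.636/1,000 + 1,258,000×14.034/1,000 + 1,225,000×38.054/1,000
= 936.35 + 2519.27 + 17654.64 + 46615.86 = 67726.13.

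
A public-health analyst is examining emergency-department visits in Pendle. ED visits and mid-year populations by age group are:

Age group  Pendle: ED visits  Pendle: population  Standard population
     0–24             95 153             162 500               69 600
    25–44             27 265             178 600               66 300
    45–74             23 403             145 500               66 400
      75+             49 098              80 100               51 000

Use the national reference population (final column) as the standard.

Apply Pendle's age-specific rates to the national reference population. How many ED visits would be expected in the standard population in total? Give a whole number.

92817

Age-specific rates per 1 000 for Pendle: 585.557, 152.660, 160.845, 612.959.
Expected ED visits = Σ (standard pop × age-specific rate ÷ 1 000)
= 69 600×585.557/1 000 + 66 300×152.660/1 000 + 66 400×160.845/1 000 + 51 000×612.959/1 000
= 40754.76 + 10121.33 + 10680.13 + 31260.90 = 92817.12.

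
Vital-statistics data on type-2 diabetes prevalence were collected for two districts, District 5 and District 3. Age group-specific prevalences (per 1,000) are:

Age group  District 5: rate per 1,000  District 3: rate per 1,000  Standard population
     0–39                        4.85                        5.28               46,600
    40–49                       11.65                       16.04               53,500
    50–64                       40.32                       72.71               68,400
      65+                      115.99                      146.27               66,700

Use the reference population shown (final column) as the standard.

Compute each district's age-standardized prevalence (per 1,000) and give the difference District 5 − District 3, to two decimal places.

-19.09

Standard total = 235,200; weights = 0.1981, 0.2275, 0.2908, 0.2836.
District 5: 0.1981×4.85 + 0.2275×11.65 + 0.2908×40.32 + 0.2836×115.99 = 48.2300 per 1,000.
District 3: 0.1981×5.28 + 0.2275×16.04 + 0.2908×72.71 + 0.2836×146.27 = 67.3204 per 1,000.
Difference = 48.2300 − 67.3204 = -19.0904.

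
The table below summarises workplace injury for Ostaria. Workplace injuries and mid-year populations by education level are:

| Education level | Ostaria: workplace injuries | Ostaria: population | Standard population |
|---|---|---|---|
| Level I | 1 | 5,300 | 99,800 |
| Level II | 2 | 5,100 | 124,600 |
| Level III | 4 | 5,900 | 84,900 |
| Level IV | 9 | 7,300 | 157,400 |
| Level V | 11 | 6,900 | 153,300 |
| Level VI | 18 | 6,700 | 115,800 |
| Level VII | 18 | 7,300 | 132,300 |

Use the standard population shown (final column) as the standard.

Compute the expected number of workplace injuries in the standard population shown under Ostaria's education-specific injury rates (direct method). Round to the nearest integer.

Education-specific rates per 10,000 for Ostaria: 1.89, 3.92, 6.78, 12.33, 15.94, 26.87, 24.66.
Expected workplace injuries = Σ (standard pop × education-specific rate ÷ 10,000)
= 99,800×1.89/10,000 + 124,600×3.92/10,000 + 84,900×6.78/10,000 + 157,400×12.33/10,000 + 153,300×15.94/10,000 + 115,800×26.87/10,000 + 132,300×24.66/10,000
= 18.83 + 48.86 + 57.56 + 194.05 + 244.39 + 311.10 + 326.22 = 1201.02.

1201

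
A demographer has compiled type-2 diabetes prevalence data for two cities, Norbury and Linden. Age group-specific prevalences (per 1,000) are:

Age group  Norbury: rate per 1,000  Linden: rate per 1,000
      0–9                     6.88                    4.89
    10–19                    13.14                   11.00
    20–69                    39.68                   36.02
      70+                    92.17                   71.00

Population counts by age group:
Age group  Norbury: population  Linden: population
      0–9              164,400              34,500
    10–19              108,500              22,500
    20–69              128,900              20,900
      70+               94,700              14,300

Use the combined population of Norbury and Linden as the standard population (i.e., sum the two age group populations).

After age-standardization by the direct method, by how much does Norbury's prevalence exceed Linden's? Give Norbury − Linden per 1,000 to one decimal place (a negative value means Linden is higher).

Combined standard total = 588,700; weights = 0.3379, 0.2225, 0.2545, 0.1852.
Norbury: 0.3379×6.88 + 0.2225×13.14 + 0.2545×39.68 + 0.1852×92.17 = 32.4110 per 1,000.
Linden: 0.3379×4.89 + 0.2225×11.00 + 0.2545×36.02 + 0.1852×71.00 = 26.4114 per 1,000.
Difference = 32.4110 − 26.4114 = 5.9996.

6.0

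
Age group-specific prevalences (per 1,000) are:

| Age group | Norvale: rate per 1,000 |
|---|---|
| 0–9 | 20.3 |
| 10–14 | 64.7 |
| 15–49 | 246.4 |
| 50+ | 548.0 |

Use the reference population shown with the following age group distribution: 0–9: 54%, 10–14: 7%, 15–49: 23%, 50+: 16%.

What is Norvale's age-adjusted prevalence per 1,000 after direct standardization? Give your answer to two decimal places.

Standard weights: 0.54, 0.07, 0.23, 0.16.
Standardized rate: 0.5400×20.3 + 0.0700×64.7 + 0.2300×246.4 + 0.1600×548.0 = 159.8430 per 1,000.

159.84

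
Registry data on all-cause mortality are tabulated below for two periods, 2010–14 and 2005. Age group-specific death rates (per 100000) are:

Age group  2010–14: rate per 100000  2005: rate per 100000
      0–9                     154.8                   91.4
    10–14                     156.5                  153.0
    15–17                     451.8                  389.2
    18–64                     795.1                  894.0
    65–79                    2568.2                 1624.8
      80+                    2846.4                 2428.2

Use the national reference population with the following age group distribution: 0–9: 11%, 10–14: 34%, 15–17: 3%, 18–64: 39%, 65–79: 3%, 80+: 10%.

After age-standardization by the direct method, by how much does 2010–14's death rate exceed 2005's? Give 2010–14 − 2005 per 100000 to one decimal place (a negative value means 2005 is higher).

41.6

Standard weights: 0.11, 0.34, 0.03, 0.39, 0.03, 0.10.
2010–14: 0.1100×154.8 + 0.3400×156.5 + 0.0300×451.8 + 0.3900×795.1 + 0.0300×2568.2 + 0.1000×2846.4 = 755.5670 per 100000.
2005: 0.1100×91.4 + 0.3400×153.0 + 0.0300×389.2 + 0.3900×894.0 + 0.0300×1624.8 + 0.1000×2428.2 = 713.9740 per 100000.
Difference = 755.5670 − 713.9740 = 41.5930.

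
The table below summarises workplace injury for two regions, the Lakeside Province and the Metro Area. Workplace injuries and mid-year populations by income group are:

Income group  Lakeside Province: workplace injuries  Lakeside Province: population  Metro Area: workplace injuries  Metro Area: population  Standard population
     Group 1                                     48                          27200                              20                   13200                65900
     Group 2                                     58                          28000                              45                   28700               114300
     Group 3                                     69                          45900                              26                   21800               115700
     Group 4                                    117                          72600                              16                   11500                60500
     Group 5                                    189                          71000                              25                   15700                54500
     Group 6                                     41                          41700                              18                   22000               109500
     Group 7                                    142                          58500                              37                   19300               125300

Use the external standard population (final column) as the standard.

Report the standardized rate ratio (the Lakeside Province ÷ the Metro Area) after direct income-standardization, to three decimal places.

Income-specific rates per 10000 for the Lakeside Province: 17.65, 20.71, 15.03, 16.12, 26.62, 9.83, 24.27.
For the Metro Area: 15.15, 15.68, 11.93, 13.91, 15.92, 8.18, 19.17.
Standard total = 645700; weights = 0.1021, 0.1770, 0.1792, 0.0937, 0.0844, 0.1696, 0.1941.
The Lakeside Province: 0.1021×17.65 + 0.1770×20.71 + 0.1792×15.03 + 0.0937×16.12 + 0.0844×26.62 + 0.1696×9.83 + 0.1941×24.27 = 18.2960 per 10000.
The Metro Area: 0.1021×15.15 + 0.1770×15.68 + 0.1792×11.93 + 0.0937×13.91 + 0.0844×15.92 + 0.1696×8.18 + 0.1941×19.17 = 14.2143 per 10000.
Ratio = 18.2960 ÷ 14.2143 = 1.28716.

1.287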